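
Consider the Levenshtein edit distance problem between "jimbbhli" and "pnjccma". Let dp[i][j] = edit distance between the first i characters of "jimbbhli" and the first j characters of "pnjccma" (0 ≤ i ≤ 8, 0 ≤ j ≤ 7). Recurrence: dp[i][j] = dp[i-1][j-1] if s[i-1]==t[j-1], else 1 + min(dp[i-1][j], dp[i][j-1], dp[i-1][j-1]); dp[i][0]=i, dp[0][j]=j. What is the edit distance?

8

   ''  p  n  j  c  c  m  a
''  0  1  2  3  4  5  6  7
 j  1  1  2  2  3  4  5  6
 i  2  2  2  3  3  4  5  6
 m  3  3  3  3  4  4  4  5
 b  4  4  4  4  4  5  5  5
 b  5  5  5  5  5  5  6  6
 h  6  6  6  6  6  6  6  7
 l  7  7  7  7  7  7  7  7
 i  8  8  8  8  8  8  8  8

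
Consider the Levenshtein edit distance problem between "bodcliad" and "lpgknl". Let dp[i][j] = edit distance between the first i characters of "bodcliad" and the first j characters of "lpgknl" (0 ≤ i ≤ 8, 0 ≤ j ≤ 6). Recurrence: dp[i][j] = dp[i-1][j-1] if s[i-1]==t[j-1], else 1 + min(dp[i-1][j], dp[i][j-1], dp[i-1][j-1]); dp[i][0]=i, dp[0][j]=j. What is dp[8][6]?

8

   ''  l  p  g  k  n  l
''  0  1  2  3  4  5  6
 b  1  1  2  3  4  5  6
 o  2  2  2  3  4  5  6
 d  3  3  3  3  4  5  6
 c  4  4  4  4  4  5  6
 l  5  4  5  5  5  5  5
 i  6  5  5  6  6  6  6
 a  7  6  6  6  7  7  7
 d  8  7  7  7  7  8  8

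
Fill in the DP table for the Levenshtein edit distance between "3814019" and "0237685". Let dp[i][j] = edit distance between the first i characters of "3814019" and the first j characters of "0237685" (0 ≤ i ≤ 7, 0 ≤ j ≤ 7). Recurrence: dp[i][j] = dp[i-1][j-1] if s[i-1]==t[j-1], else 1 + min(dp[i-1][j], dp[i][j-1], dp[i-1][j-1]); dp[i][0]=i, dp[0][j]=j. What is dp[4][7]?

   ''  0  2  3  7  6  8  5
''  0  1  2  3  4  5  6  7
 3  1  1  2  2  3  4  5  6
 8  2  2  2  3  3  4  4  5
 1  3  3  3  3  4  4  5  5
 4  4  4  4  4  4  5  5  6
 0  5  4  5  5  5  5  6  6
 1  6  5  5  6  6  6  6  7
 9  7  6  6  6  7  7  7  7

6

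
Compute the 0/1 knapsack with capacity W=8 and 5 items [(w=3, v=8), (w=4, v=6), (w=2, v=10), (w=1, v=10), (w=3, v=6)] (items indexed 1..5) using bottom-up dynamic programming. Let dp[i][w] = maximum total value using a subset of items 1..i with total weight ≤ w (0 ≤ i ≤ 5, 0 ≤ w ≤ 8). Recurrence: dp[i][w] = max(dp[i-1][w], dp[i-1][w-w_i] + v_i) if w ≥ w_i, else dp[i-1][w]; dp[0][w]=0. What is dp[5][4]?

20

i\w   0   1   2   3   4   5   6   7   8
  0   0   0   0   0   0   0   0   0   0
  1   0   0   0   8   8   8   8   8   8
  2   0   0   0   8   8   8   8  14  14
  3   0   0  10  10  10  18  18  18  18
  4   0  10  10  20  20  20  28  28  28
  5   0  10  10  20  20  20  28  28  28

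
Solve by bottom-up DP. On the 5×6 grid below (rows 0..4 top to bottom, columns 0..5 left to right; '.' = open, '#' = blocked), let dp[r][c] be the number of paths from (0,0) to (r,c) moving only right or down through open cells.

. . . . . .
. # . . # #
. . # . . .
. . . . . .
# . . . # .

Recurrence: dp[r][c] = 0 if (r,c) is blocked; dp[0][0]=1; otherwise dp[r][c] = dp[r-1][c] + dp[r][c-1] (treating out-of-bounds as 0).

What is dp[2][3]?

r\c   0   1   2   3   4   5
  0   1   1   1   1   1   1
  1   1   0   1   2   0   0
  2   1   1   0   2   2   2
  3   1   2   2   4   6   8
  4   0   2   4   8   0   8

2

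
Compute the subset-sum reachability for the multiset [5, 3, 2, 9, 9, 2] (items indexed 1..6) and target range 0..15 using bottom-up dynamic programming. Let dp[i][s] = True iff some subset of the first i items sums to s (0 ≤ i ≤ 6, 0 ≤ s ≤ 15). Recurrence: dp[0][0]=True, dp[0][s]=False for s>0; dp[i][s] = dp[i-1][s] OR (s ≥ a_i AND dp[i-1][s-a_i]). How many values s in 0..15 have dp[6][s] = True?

13

i\s   0   1   2   3   4   5   6   7   8   9  10  11  12  13  14  15
  0   T   F   F   F   F   F   F   F   F   F   F   F   F   F   F   F
  1   T   F   F   F   F   T   F   F   F   F   F   F   F   F   F   F
  2   T   F   F   T   F   T   F   F   T   F   F   F   F   F   F   F
  3   T   F   T   T   F   T   F   T   T   F   T   F   F   F   F   F
  4   T   F   T   T   F   T   F   T   T   T   T   T   T   F   T   F
  5   T   F   T   T   F   T   F   T   T   T   T   T   T   F   T   F
  6   T   F   T   T   T   T   F   T   T   T   T   T   T   T   T   F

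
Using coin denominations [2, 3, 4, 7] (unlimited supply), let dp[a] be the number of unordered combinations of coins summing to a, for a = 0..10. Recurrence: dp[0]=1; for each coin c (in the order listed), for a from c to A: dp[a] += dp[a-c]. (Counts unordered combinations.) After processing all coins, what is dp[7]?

3

after  coin     0     1     2     3     4     5     6     7     8     9    10
          2     1     0     1     0     1     0     1     0     1     0     1
          3     1     0     1     1     1     1     2     1     2     2     2
          4     1     0     1     1     2     1     3     2     4     3     5
          7     1     0     1     1     2     1     3     3     4     4     6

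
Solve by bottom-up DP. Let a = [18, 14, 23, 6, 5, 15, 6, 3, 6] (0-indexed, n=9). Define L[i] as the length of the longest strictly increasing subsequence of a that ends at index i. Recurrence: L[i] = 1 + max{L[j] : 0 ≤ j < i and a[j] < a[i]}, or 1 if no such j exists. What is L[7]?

   i    0    1    2    3    4    5    6    7    8
a[i]   18   14   23    6    5   15    6    3    6
L[i]    1    1    2    1    1    2    2    1    2

1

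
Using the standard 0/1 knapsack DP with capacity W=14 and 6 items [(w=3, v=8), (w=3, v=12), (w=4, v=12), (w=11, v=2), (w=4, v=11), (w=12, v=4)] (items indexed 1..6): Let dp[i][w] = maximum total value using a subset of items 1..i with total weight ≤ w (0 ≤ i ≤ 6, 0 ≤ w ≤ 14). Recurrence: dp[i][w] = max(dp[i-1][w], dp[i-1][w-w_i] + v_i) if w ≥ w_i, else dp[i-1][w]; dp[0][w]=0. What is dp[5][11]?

i\w   0   1   2   3   4   5   6   7   8   9  10  11  12  13  14
  0   0   0   0   0   0   0   0   0   0   0   0   0   0   0   0
  1   0   0   0   8   8   8   8   8   8   8   8   8   8   8   8
  2   0   0   0  12  12  12  20  20  20  20  20  20  20  20  20
  3   0   0   0  12  12  12  20  24  24  24  32  32  32  32  32
  4   0   0   0  12  12  12  20  24  24  24  32  32  32  32  32
  5   0   0   0  12  12  12  20  24  24  24  32  35  35  35  43
  6   0   0   0  12  12  12  20  24  24  24  32  35  35  35  43

35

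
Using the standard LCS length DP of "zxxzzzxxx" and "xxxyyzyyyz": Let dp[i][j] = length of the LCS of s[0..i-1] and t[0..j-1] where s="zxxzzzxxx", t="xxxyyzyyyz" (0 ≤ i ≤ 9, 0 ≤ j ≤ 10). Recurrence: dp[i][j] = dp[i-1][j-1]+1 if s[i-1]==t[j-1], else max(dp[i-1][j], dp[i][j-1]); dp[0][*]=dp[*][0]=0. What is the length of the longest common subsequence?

4

   ''  x  x  x  y  y  z  y  y  y  z
''  0  0  0  0  0  0  0  0  0  0  0
 z  0  0  0  0  0  0  1  1  1  1  1
 x  0  1  1  1  1  1  1  1  1  1  1
 x  0  1  2  2  2  2  2  2  2  2  2
 z  0  1  2  2  2  2  3  3  3  3  3
 z  0  1  2  2  2  2  3  3  3  3  4
 z  0  1  2  2  2  2  3  3  3  3  4
 x  0  1  2  3  3  3  3  3  3  3  4
 x  0  1  2  3  3  3  3  3  3  3  4
 x  0  1  2  3  3  3  3  3  3  3  4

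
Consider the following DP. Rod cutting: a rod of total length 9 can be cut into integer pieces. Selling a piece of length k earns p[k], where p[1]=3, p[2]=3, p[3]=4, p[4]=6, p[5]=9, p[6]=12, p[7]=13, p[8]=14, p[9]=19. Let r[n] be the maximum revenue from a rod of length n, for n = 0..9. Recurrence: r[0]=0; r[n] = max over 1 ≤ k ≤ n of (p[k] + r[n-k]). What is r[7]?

21

   n    0    1    2    3    4    5    6    7    8    9
r[n]    0    3    6    9   12   15   18   21   24   27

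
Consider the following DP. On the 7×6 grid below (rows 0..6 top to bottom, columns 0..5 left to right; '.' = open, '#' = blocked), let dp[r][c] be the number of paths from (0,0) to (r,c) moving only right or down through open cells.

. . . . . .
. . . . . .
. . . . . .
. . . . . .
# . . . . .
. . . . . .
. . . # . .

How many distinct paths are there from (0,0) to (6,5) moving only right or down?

r\c   0   1   2   3   4   5
  0   1   1   1   1   1   1
  1   1   2   3   4   5   6
  2   1   3   6  10  15  21
  3   1   4  10  20  35  56
  4   0   4  14  34  69 125
  5   0   4  18  52 121 246
  6   0   4  22   0 121 367

367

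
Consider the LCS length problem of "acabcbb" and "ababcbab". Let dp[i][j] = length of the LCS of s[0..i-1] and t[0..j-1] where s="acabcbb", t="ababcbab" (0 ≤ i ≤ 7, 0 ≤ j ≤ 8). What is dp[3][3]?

   ''  a  b  a  b  c  b  a  b
''  0  0  0  0  0  0  0  0  0
 a  0  1  1  1  1  1  1  1  1
 c  0  1  1  1  1  2  2  2  2
 a  0  1  1  2  2  2  2  3  3
 b  0  1  2  2  3  3  3  3  4
 c  0  1  2  2  3  4  4  4  4
 b  0  1  2  2  3  4  5  5  5
 b  0  1  2  2  3  4  5  5  6

2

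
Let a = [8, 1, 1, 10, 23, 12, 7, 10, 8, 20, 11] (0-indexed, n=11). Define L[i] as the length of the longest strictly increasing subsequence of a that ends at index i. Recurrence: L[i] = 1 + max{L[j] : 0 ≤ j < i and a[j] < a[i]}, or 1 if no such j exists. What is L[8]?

   i    0    1    2    3    4    5    6    7    8    9   10
a[i]    8    1    1   10   23   12    7   10    8   20   11
L[i]    1    1    1    2    3    3    2    3    3    4    4

3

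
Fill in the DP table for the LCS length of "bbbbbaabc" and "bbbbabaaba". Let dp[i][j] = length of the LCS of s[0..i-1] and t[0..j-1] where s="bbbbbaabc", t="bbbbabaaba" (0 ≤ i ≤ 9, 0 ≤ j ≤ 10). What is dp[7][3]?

3

   ''  b  b  b  b  a  b  a  a  b  a
''  0  0  0  0  0  0  0  0  0  0  0
 b  0  1  1  1  1  1  1  1  1  1  1
 b  0  1  2  2  2  2  2  2  2  2  2
 b  0  1  2  3  3  3  3  3  3  3  3
 b  0  1  2  3  4  4  4  4  4  4  4
 b  0  1  2  3  4  4  5  5  5  5  5
 a  0  1  2  3  4  5  5  6  6  6  6
 a  0  1  2  3  4  5  5  6  7  7  7
 b  0  1  2  3  4  5  6  6  7  8  8
 c  0  1  2  3  4  5  6  6  7  8  8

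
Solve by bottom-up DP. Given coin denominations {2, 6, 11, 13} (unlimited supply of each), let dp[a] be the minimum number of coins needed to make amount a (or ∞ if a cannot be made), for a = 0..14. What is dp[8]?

 a  0  1  2  3  4  5  6  7  8  9 10 11 12 13 14
dp  0  -  1  -  2  -  1  -  2  -  3  1  2  1  3
(- denotes ∞ / unreachable)

2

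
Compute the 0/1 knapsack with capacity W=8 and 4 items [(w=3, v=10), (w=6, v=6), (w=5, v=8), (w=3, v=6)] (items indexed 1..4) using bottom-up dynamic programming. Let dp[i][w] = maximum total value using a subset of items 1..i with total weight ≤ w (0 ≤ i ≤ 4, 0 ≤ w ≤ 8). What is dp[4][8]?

18

i\w   0   1   2   3   4   5   6   7   8
  0   0   0   0   0   0   0   0   0   0
  1   0   0   0  10  10  10  10  10  10
  2   0   0   0  10  10  10  10  10  10
  3   0   0   0  10  10  10  10  10  18
  4   0   0   0  10  10  10  16  16  18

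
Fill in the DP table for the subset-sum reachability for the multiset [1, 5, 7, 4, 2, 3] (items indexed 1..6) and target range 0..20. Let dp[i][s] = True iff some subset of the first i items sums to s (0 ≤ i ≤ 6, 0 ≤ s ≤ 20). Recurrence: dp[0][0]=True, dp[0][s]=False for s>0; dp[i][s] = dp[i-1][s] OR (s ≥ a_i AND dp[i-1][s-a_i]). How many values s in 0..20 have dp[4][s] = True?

i\s   0   1   2   3   4   5   6   7   8   9  10  11  12  13  14  15  16  17  18  19  20
  0   T   F   F   F   F   F   F   F   F   F   F   F   F   F   F   F   F   F   F   F   F
  1   T   T   F   F   F   F   F   F   F   F   F   F   F   F   F   F   F   F   F   F   F
  2   T   T   F   F   F   T   T   F   F   F   F   F   F   F   F   F   F   F   F   F   F
  3   T   T   F   F   F   T   T   T   T   F   F   F   T   T   F   F   F   F   F   F   F
  4   T   T   F   F   T   T   T   T   T   T   T   T   T   T   F   F   T   T   F   F   F
  5   T   T   T   T   T   T   T   T   T   T   T   T   T   T   T   T   T   T   T   T   F
  6   T   T   T   T   T   T   T   T   T   T   T   T   T   T   T   T   T   T   T   T   T

14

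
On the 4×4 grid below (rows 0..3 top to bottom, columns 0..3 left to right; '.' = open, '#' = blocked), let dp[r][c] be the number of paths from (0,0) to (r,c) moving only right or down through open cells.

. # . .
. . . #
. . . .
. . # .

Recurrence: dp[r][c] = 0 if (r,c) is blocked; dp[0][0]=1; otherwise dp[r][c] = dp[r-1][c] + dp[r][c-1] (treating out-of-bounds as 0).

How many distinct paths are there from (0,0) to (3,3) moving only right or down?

3

r\c   0   1   2   3
  0   1   0   0   0
  1   1   1   1   0
  2   1   2   3   3
  3   1   3   0   3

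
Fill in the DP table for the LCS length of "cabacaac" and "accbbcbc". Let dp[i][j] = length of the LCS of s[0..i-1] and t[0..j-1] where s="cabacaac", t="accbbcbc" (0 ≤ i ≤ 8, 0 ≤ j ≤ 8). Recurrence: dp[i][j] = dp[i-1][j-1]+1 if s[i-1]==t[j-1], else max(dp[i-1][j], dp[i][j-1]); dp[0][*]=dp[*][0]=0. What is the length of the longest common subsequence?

4

   ''  a  c  c  b  b  c  b  c
''  0  0  0  0  0  0  0  0  0
 c  0  0  1  1  1  1  1  1  1
 a  0  1  1  1  1  1  1  1  1
 b  0  1  1  1  2  2  2  2  2
 a  0  1  1  1  2  2  2  2  2
 c  0  1  2  2  2  2  3  3  3
 a  0  1  2  2  2  2  3  3  3
 a  0  1  2  2  2  2  3  3  3
 c  0  1  2  3  3  3  3  3  4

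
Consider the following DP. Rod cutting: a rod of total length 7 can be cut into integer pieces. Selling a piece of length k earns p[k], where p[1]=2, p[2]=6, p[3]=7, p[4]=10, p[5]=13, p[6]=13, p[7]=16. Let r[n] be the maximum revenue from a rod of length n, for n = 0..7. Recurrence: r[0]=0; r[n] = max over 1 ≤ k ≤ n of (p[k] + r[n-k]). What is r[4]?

12

   n    0    1    2    3    4    5    6    7
r[n]    0    2    6    8   12   14   18   20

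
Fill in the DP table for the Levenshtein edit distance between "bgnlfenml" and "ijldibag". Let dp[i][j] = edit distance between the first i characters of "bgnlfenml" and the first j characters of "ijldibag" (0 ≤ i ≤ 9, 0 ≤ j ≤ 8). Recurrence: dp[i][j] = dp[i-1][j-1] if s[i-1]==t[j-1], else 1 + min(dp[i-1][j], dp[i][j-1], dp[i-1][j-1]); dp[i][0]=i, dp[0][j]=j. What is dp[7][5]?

6

   ''  i  j  l  d  i  b  a  g
''  0  1  2  3  4  5  6  7  8
 b  1  1  2  3  4  5  5  6  7
 g  2  2  2  3  4  5  6  6  6
 n  3  3  3  3  4  5  6  7  7
 l  4  4  4  3  4  5  6  7  8
 f  5  5  5  4  4  5  6  7  8
 e  6  6  6  5  5  5  6  7  8
 n  7  7  7  6  6  6  6  7  8
 m  8  8  8  7  7  7  7  7  8
 l  9  9  9  8  8  8  8  8  8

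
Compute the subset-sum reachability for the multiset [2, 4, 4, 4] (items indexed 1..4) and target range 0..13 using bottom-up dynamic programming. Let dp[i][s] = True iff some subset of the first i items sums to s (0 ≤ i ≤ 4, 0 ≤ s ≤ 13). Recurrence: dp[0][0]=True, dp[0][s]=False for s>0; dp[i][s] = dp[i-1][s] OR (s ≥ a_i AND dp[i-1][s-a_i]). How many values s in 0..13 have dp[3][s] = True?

6

i\s   0   1   2   3   4   5   6   7   8   9  10  11  12  13
  0   T   F   F   F   F   F   F   F   F   F   F   F   F   F
  1   T   F   T   F   F   F   F   F   F   F   F   F   F   F
  2   T   F   T   F   T   F   T   F   F   F   F   F   F   F
  3   T   F   T   F   T   F   T   F   T   F   T   F   F   F
  4   T   F   T   F   T   F   T   F   T   F   T   F   T   F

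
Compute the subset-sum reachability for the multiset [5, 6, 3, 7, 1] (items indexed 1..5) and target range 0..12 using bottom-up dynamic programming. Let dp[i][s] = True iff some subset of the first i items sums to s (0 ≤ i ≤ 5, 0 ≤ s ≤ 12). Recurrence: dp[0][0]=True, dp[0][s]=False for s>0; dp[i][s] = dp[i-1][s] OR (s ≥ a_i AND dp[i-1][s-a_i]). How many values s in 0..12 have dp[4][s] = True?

i\s   0   1   2   3   4   5   6   7   8   9  10  11  12
  0   T   F   F   F   F   F   F   F   F   F   F   F   F
  1   T   F   F   F   F   T   F   F   F   F   F   F   F
  2   T   F   F   F   F   T   T   F   F   F   F   T   F
  3   T   F   F   T   F   T   T   F   T   T   F   T   F
  4   T   F   F   T   F   T   T   T   T   T   T   T   T
  5   T   T   F   T   T   T   T   T   T   T   T   T   T

10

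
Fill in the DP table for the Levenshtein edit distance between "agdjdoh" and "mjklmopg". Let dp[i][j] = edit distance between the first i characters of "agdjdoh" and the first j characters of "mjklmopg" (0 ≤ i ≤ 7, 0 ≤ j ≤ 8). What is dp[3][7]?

7

   ''  m  j  k  l  m  o  p  g
''  0  1  2  3  4  5  6  7  8
 a  1  1  2  3  4  5  6  7  8
 g  2  2  2  3  4  5  6  7  7
 d  3  3  3  3  4  5  6  7  8
 j  4  4  3  4  4  5  6  7  8
 d  5  5  4  4  5  5  6  7  8
 o  6  6  5  5  5  6  5  6  7
 h  7  7  6  6  6  6  6  6  7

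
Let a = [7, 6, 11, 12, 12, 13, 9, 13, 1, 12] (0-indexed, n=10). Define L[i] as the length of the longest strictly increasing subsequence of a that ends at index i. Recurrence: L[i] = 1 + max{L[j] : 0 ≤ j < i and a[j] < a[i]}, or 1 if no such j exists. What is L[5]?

4

   i    0    1    2    3    4    5    6    7    8    9
a[i]    7    6   11   12   12   13    9   13    1   12
L[i]    1    1    2    3    3    4    2    4    1    3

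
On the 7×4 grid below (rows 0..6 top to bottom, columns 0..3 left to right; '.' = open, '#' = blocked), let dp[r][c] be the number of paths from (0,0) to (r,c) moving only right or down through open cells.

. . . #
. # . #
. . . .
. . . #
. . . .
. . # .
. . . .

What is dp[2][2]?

2

r\c   0   1   2   3
  0   1   1   1   0
  1   1   0   1   0
  2   1   1   2   2
  3   1   2   4   0
  4   1   3   7   7
  5   1   4   0   7
  6   1   5   5  12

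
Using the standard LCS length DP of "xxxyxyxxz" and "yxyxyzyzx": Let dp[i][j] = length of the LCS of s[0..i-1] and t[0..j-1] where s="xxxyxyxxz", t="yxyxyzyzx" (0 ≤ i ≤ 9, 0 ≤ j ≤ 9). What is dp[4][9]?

   ''  y  x  y  x  y  z  y  z  x
''  0  0  0  0  0  0  0  0  0  0
 x  0  0  1  1  1  1  1  1  1  1
 x  0  0  1  1  2  2  2  2  2  2
 x  0  0  1  1  2  2  2  2  2  3
 y  0  1  1  2  2  3  3  3  3  3
 x  0  1  2  2  3  3  3  3  3  4
 y  0  1  2  3  3  4  4  4  4  4
 x  0  1  2  3  4  4  4  4  4  5
 x  0  1  2  3  4  4  4  4  4  5
 z  0  1  2  3  4  4  5  5  5  5

3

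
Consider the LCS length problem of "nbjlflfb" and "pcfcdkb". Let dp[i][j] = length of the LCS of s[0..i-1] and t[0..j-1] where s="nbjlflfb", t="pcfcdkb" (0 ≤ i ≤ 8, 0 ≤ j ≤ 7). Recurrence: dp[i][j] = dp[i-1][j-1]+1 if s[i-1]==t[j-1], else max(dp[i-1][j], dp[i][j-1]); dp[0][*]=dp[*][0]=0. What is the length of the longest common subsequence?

   ''  p  c  f  c  d  k  b
''  0  0  0  0  0  0  0  0
 n  0  0  0  0  0  0  0  0
 b  0  0  0  0  0  0  0  1
 j  0  0  0  0  0  0  0  1
 l  0  0  0  0  0  0  0  1
 f  0  0  0  1  1  1  1  1
 l  0  0  0  1  1  1  1  1
 f  0  0  0  1  1  1  1  1
 b  0  0  0  1  1  1  1  2

2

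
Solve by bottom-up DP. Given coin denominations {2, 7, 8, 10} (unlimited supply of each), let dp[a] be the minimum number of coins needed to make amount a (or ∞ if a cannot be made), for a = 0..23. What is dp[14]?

 a  0  1  2  3  4  5  6  7  8  9 10 11 12 13 14 15 16 17 18 19 20 21 22 23
dp  0  -  1  -  2  -  3  1  1  2  1  3  2  4  2  2  2  2  2  3  2  3  3  3
(- denotes ∞ / unreachable)

2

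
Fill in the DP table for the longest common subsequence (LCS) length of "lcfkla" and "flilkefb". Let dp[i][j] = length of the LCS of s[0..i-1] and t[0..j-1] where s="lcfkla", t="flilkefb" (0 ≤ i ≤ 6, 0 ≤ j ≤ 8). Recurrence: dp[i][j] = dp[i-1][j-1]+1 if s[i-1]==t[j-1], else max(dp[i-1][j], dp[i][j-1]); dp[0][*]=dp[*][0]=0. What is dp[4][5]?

   ''  f  l  i  l  k  e  f  b
''  0  0  0  0  0  0  0  0  0
 l  0  0  1  1  1  1  1  1  1
 c  0  0  1  1  1  1  1  1  1
 f  0  1  1  1  1  1  1  2  2
 k  0  1  1  1  1  2  2  2  2
 l  0  1  2  2  2  2  2  2  2
 a  0  1  2  2  2  2  2  2  2

2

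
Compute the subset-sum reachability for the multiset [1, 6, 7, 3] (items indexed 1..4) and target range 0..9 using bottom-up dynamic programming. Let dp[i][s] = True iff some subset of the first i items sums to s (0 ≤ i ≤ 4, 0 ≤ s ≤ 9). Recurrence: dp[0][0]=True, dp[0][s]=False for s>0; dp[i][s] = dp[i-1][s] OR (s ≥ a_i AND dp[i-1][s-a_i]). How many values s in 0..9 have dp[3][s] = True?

i\s   0   1   2   3   4   5   6   7   8   9
  0   T   F   F   F   F   F   F   F   F   F
  1   T   T   F   F   F   F   F   F   F   F
  2   T   T   F   F   F   F   T   T   F   F
  3   T   T   F   F   F   F   T   T   T   F
  4   T   T   F   T   T   F   T   T   T   T

5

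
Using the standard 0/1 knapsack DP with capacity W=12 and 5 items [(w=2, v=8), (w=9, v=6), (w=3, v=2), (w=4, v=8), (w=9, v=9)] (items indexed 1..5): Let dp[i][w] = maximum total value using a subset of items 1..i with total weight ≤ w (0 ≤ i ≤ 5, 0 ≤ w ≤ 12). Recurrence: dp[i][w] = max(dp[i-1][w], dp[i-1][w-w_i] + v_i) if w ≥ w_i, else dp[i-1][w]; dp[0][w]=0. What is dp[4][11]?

18

i\w   0   1   2   3   4   5   6   7   8   9  10  11  12
  0   0   0   0   0   0   0   0   0   0   0   0   0   0
  1   0   0   8   8   8   8   8   8   8   8   8   8   8
  2   0   0   8   8   8   8   8   8   8   8   8  14  14
  3   0   0   8   8   8  10  10  10  10  10  10  14  14
  4   0   0   8   8   8  10  16  16  16  18  18  18  18
  5   0   0   8   8   8  10  16  16  16  18  18  18  18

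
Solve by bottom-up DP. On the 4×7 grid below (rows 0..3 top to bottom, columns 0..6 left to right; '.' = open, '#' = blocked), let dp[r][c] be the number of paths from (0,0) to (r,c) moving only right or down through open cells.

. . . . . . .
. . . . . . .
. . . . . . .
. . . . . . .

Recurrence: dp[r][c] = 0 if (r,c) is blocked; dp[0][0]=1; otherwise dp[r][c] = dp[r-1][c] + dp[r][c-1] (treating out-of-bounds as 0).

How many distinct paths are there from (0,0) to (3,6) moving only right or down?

r\c   0   1   2   3   4   5   6
  0   1   1   1   1   1   1   1
  1   1   2   3   4   5   6   7
  2   1   3   6  10  15  21  28
  3   1   4  10  20  35  56  84

84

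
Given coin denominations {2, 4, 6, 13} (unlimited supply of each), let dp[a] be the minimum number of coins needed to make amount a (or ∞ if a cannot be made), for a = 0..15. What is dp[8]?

 a  0  1  2  3  4  5  6  7  8  9 10 11 12 13 14 15
dp  0  -  1  -  1  -  1  -  2  -  2  -  2  1  3  2
(- denotes ∞ / unreachable)

2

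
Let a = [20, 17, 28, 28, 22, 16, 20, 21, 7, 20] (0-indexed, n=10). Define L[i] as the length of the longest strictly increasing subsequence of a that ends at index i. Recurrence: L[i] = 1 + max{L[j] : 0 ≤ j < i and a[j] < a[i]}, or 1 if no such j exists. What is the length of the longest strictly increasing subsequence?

   i    0    1    2    3    4    5    6    7    8    9
a[i]   20   17   28   28   22   16   20   21    7   20
L[i]    1    1    2    2    2    1    2    3    1    2

3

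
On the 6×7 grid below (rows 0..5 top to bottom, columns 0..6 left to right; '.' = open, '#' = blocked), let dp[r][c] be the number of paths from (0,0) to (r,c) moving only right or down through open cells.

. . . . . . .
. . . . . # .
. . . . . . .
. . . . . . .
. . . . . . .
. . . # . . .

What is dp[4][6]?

r\c   0   1   2   3   4   5   6
  0   1   1   1   1   1   1   1
  1   1   2   3   4   5   0   1
  2   1   3   6  10  15  15  16
  3   1   4  10  20  35  50  66
  4   1   5  15  35  70 120 186
  5   1   6  21   0  70 190 376

186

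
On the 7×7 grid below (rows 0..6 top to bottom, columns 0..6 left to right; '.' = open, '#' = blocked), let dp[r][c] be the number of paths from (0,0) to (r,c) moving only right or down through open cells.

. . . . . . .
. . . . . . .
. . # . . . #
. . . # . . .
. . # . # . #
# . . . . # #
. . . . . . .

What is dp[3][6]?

r\c   0   1   2   3   4   5   6
  0   1   1   1   1   1   1   1
  1   1   2   3   4   5   6   7
  2   1   3   0   4   9  15   0
  3   1   4   4   0   9  24  24
  4   1   5   0   0   0  24   0
  5   0   5   5   5   5   0   0
  6   0   5  10  15  20  20  20

24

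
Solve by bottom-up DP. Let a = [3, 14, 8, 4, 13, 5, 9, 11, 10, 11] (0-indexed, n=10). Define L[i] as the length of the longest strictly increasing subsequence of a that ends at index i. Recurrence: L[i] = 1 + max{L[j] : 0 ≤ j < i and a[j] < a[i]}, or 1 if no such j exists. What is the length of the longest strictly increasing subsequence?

6

   i    0    1    2    3    4    5    6    7    8    9
a[i]    3   14    8    4   13    5    9   11   10   11
L[i]    1    2    2    2    3    3    4    5    5    6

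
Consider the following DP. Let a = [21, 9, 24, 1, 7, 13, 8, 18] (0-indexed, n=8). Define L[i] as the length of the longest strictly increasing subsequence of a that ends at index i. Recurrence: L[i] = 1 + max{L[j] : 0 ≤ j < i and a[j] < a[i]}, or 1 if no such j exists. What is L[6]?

3

   i    0    1    2    3    4    5    6    7
a[i]   21    9   24    1    7   13    8   18
L[i]    1    1    2    1    2    3    3    4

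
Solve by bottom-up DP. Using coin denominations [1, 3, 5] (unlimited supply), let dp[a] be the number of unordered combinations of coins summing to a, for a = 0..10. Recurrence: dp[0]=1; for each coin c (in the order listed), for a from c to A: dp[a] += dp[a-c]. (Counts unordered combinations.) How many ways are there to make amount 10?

after  coin     0     1     2     3     4     5     6     7     8     9    10
          1     1     1     1     1     1     1     1     1     1     1     1
          3     1     1     1     2     2     2     3     3     3     4     4
          5     1     1     1     2     2     3     4     4     5     6     7

7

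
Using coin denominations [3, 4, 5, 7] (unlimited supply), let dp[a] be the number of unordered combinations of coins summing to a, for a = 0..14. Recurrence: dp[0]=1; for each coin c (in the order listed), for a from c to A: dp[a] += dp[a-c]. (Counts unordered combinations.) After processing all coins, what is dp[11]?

3

after  coin     0     1     2     3     4     5     6     7     8     9    10    11    12    13    14
          3     1     0     0     1     0     0     1     0     0     1     0     0     1     0     0
          4     1     0     0     1     1     0     1     1     1     1     1     1     2     1     1
          5     1     0     0     1     1     1     1     1     2     2     2     2     3     3     3
          7     1     0     0     1     1     1     1     2     2     2     3     3     4     4     5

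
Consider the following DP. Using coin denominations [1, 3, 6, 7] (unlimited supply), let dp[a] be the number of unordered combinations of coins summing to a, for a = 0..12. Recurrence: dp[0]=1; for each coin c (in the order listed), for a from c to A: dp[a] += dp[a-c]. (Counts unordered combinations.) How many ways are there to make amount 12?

11

after  coin     0     1     2     3     4     5     6     7     8     9    10    11    12
          1     1     1     1     1     1     1     1     1     1     1     1     1     1
          3     1     1     1     2     2     2     3     3     3     4     4     4     5
          6     1     1     1     2     2     2     4     4     4     6     6     6     9
          7     1     1     1     2     2     2     4     5     5     7     8     8    11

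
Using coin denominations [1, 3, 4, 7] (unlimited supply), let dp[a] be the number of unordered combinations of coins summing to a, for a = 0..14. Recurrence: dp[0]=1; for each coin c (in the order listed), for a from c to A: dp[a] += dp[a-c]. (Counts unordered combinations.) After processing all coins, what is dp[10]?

10

after  coin     0     1     2     3     4     5     6     7     8     9    10    11    12    13    14
          1     1     1     1     1     1     1     1     1     1     1     1     1     1     1     1
          3     1     1     1     2     2     2     3     3     3     4     4     4     5     5     5
          4     1     1     1     2     3     3     4     5     6     7     8     9    11    12    13
          7     1     1     1     2     3     3     4     6     7     8    10    12    14    16    19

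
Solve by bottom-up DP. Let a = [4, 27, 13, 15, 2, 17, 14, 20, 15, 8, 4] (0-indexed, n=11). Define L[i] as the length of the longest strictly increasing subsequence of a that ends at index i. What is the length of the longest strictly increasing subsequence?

   i    0    1    2    3    4    5    6    7    8    9   10
a[i]    4   27   13   15    2   17   14   20   15    8    4
L[i]    1    2    2    3    1    4    3    5    4    2    2

5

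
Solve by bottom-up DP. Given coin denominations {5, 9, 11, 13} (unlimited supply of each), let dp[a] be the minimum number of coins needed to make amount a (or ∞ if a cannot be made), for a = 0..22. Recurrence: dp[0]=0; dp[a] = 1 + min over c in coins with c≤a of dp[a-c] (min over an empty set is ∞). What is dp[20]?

2

 a  0  1  2  3  4  5  6  7  8  9 10 11 12 13 14 15 16 17 18 19 20 21 22
dp  0  -  -  -  -  1  -  -  -  1  2  1  -  1  2  3  2  -  2  3  2  3  2
(- denotes ∞ / unreachable)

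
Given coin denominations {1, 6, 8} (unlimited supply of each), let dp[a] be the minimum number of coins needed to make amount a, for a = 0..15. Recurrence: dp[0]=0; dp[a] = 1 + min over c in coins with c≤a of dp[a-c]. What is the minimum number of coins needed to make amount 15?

3

 a  0  1  2  3  4  5  6  7  8  9 10 11 12 13 14 15
dp  0  1  2  3  4  5  1  2  1  2  3  4  2  3  2  3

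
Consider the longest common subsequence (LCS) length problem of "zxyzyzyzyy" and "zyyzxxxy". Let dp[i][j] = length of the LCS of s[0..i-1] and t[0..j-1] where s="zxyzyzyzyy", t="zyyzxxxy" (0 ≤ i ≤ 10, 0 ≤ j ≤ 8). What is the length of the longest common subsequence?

5

   ''  z  y  y  z  x  x  x  y
''  0  0  0  0  0  0  0  0  0
 z  0  1  1  1  1  1  1  1  1
 x  0  1  1  1  1  2  2  2  2
 y  0  1  2  2  2  2  2  2  3
 z  0  1  2  2  3  3  3  3  3
 y  0  1  2  3  3  3  3  3  4
 z  0  1  2  3  4  4  4  4  4
 y  0  1  2  3  4  4  4  4  5
 z  0  1  2  3  4  4  4  4  5
 y  0  1  2  3  4  4  4  4  5
 y  0  1  2  3  4  4  4  4  5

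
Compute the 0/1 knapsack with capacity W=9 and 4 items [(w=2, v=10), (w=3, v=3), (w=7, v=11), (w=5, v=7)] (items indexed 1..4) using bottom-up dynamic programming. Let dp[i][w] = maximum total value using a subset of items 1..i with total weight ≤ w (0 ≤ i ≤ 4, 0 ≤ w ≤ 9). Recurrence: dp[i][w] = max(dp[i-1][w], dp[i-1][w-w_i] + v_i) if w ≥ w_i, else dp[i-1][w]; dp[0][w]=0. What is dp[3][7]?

i\w   0   1   2   3   4   5   6   7   8   9
  0   0   0   0   0   0   0   0   0   0   0
  1   0   0  10  10  10  10  10  10  10  10
  2   0   0  10  10  10  13  13  13  13  13
  3   0   0  10  10  10  13  13  13  13  21
  4   0   0  10  10  10  13  13  17  17  21

13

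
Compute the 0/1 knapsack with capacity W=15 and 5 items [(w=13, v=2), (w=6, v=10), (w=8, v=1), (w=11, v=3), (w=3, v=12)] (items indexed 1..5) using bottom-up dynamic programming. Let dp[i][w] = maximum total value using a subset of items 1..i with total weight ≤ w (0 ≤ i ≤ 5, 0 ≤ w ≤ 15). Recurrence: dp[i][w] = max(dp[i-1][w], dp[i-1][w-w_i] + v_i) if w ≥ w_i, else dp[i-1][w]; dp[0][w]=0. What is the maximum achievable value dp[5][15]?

i\w   0   1   2   3   4   5   6   7   8   9  10  11  12  13  14  15
  0   0   0   0   0   0   0   0   0   0   0   0   0   0   0   0   0
  1   0   0   0   0   0   0   0   0   0   0   0   0   0   2   2   2
  2   0   0   0   0   0   0  10  10  10  10  10  10  10  10  10  10
  3   0   0   0   0   0   0  10  10  10  10  10  10  10  10  11  11
  4   0   0   0   0   0   0  10  10  10  10  10  10  10  10  11  11
  5   0   0   0  12  12  12  12  12  12  22  22  22  22  22  22  22

22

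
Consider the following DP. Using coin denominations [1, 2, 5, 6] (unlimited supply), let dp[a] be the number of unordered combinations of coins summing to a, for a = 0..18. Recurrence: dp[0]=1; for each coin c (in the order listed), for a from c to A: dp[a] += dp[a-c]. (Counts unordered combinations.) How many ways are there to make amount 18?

after  coin     0     1     2     3     4     5     6     7     8     9    10    11    12    13    14    15    16    17    18
          1     1     1     1     1     1     1     1     1     1     1     1     1     1     1     1     1     1     1     1
          2     1     1     2     2     3     3     4     4     5     5     6     6     7     7     8     8     9     9    10
          5     1     1     2     2     3     4     5     6     7     8    10    11    13    14    16    18    20    22    24
          6     1     1     2     2     3     4     6     7     9    10    13    15    19    21    25    28    33    37    43

43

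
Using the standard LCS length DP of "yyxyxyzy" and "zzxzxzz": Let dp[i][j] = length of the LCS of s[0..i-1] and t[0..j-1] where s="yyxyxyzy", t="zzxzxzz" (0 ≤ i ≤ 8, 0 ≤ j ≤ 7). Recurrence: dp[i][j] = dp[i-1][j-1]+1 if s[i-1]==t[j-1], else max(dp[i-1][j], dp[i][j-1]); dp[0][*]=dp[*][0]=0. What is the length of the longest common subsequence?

   ''  z  z  x  z  x  z  z
''  0  0  0  0  0  0  0  0
 y  0  0  0  0  0  0  0  0
 y  0  0  0  0  0  0  0  0
 x  0  0  0  1  1  1  1  1
 y  0  0  0  1  1  1  1  1
 x  0  0  0  1  1  2  2  2
 y  0  0  0  1  1  2  2  2
 z  0  1  1  1  2  2  3  3
 y  0  1  1  1  2  2  3  3

3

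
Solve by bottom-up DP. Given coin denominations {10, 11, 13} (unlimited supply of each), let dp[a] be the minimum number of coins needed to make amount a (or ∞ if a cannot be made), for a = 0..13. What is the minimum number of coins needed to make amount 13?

 a  0  1  2  3  4  5  6  7  8  9 10 11 12 13
dp  0  -  -  -  -  -  -  -  -  -  1  1  -  1
(- denotes ∞ / unreachable)

1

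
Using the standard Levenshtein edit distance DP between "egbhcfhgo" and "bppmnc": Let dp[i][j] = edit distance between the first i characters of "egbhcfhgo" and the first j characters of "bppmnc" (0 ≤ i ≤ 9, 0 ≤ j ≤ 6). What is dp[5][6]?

5

   ''  b  p  p  m  n  c
''  0  1  2  3  4  5  6
 e  1  1  2  3  4  5  6
 g  2  2  2  3  4  5  6
 b  3  2  3  3  4  5  6
 h  4  3  3  4  4  5  6
 c  5  4  4  4  5  5  5
 f  6  5  5  5  5  6  6
 h  7  6  6  6  6  6  7
 g  8  7  7  7  7  7  7
 o  9  8  8  8  8  8  8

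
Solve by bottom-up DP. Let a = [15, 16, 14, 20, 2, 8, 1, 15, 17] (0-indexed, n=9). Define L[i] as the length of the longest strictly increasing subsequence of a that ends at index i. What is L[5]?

   i    0    1    2    3    4    5    6    7    8
a[i]   15   16   14   20    2    8    1   15   17
L[i]    1    2    1    3    1    2    1    3    4

2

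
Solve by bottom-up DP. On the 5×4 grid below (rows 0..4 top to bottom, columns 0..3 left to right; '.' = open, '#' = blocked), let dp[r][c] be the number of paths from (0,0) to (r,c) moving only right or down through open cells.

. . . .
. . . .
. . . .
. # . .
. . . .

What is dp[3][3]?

r\c   0   1   2   3
  0   1   1   1   1
  1   1   2   3   4
  2   1   3   6  10
  3   1   0   6  16
  4   1   1   7  23

16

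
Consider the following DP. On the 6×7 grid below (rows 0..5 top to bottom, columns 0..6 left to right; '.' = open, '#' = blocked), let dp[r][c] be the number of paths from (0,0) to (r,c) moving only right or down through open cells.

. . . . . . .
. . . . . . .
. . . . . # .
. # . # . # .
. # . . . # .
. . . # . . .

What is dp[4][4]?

21

r\c   0   1   2   3   4   5   6
  0   1   1   1   1   1   1   1
  1   1   2   3   4   5   6   7
  2   1   3   6  10  15   0   7
  3   1   0   6   0  15   0   7
  4   1   0   6   6  21   0   7
  5   1   1   7   0  21  21  28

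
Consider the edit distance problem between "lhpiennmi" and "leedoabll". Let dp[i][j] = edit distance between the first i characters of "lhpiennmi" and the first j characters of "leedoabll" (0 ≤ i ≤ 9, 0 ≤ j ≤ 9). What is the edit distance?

   ''  l  e  e  d  o  a  b  l  l
''  0  1  2  3  4  5  6  7  8  9
 l  1  0  1  2  3  4  5  6  7  8
 h  2  1  1  2  3  4  5  6  7  8
 p  3  2  2  2  3  4  5  6  7  8
 i  4  3  3  3  3  4  5  6  7  8
 e  5  4  3  3  4  4  5  6  7  8
 n  6  5  4  4  4  5  5  6  7  8
 n  7  6  5  5  5  5  6  6  7  8
 m  8  7  6  6  6  6  6  7  7  8
 i  9  8  7  7  7  7  7  7  8  8

8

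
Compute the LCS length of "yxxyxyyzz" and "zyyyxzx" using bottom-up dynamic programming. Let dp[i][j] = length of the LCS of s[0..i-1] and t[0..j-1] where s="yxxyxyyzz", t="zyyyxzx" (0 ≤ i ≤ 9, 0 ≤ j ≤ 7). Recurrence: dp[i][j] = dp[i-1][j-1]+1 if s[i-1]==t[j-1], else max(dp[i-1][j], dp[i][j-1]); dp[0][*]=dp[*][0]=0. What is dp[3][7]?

3

   ''  z  y  y  y  x  z  x
''  0  0  0  0  0  0  0  0
 y  0  0  1  1  1  1  1  1
 x  0  0  1  1  1  2  2  2
 x  0  0  1  1  1  2  2  3
 y  0  0  1  2  2  2  2  3
 x  0  0  1  2  2  3  3  3
 y  0  0  1  2  3  3  3  3
 y  0  0  1  2  3  3  3  3
 z  0  1  1  2  3  3  4  4
 z  0  1  1  2  3  3  4  4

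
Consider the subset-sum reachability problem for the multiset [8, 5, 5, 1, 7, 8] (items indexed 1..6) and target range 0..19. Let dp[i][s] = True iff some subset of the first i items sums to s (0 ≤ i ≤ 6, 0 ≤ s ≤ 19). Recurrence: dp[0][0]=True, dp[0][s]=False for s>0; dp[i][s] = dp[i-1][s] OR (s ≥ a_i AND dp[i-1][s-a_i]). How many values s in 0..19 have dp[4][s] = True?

i\s   0   1   2   3   4   5   6   7   8   9  10  11  12  13  14  15  16  17  18  19
  0   T   F   F   F   F   F   F   F   F   F   F   F   F   F   F   F   F   F   F   F
  1   T   F   F   F   F   F   F   F   T   F   F   F   F   F   F   F   F   F   F   F
  2   T   F   F   F   F   T   F   F   T   F   F   F   F   T   F   F   F   F   F   F
  3   T   F   F   F   F   T   F   F   T   F   T   F   F   T   F   F   F   F   T   F
  4   T   T   F   F   F   T   T   F   T   T   T   T   F   T   T   F   F   F   T   T
  5   T   T   F   F   F   T   T   T   T   T   T   T   T   T   T   T   T   T   T   T
  6   T   T   F   F   F   T   T   T   T   T   T   T   T   T   T   T   T   T   T   T

12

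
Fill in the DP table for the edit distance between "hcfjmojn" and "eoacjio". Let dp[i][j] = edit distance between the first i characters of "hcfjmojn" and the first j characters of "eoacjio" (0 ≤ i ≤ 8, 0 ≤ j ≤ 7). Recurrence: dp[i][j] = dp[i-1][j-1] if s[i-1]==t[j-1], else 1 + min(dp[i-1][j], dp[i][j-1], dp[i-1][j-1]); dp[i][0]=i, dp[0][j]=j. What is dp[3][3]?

3

   ''  e  o  a  c  j  i  o
''  0  1  2  3  4  5  6  7
 h  1  1  2  3  4  5  6  7
 c  2  2  2  3  3  4  5  6
 f  3  3  3  3  4  4  5  6
 j  4  4  4  4  4  4  5  6
 m  5  5  5  5  5  5  5  6
 o  6  6  5  6  6  6  6  5
 j  7  7  6  6  7  6  7  6
 n  8  8  7  7  7  7  7  7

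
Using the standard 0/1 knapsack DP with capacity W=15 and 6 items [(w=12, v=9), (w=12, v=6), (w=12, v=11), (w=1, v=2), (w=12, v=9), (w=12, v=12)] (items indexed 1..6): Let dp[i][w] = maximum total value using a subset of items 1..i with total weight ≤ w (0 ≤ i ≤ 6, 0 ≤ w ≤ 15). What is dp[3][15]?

i\w   0   1   2   3   4   5   6   7   8   9  10  11  12  13  14  15
  0   0   0   0   0   0   0   0   0   0   0   0   0   0   0   0   0
  1   0   0   0   0   0   0   0   0   0   0   0   0   9   9   9   9
  2   0   0   0   0   0   0   0   0   0   0   0   0   9   9   9   9
  3   0   0   0   0   0   0   0   0   0   0   0   0  11  11  11  11
  4   0   2   2   2   2   2   2   2   2   2   2   2  11  13  13  13
  5   0   2   2   2   2   2   2   2   2   2   2   2  11  13  13  13
  6   0   2   2   2   2   2   2   2   2   2   2   2  12  14  14  14

11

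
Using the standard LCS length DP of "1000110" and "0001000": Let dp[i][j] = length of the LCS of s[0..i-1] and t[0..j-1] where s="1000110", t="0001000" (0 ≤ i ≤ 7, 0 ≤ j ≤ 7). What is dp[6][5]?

   ''  0  0  0  1  0  0  0
''  0  0  0  0  0  0  0  0
 1  0  0  0  0  1  1  1  1
 0  0  1  1  1  1  2  2  2
 0  0  1  2  2  2  2  3  3
 0  0  1  2  3  3  3  3  4
 1  0  1  2  3  4  4  4  4
 1  0  1  2  3  4  4  4  4
 0  0  1  2  3  4  5  5  5

4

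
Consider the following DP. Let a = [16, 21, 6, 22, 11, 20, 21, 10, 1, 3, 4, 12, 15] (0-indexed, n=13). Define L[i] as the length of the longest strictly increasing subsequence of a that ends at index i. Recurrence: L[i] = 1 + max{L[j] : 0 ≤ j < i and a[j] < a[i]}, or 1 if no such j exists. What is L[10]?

3

   i    0    1    2    3    4    5    6    7    8    9   10   11   12
a[i]   16   21    6   22   11   20   21   10    1    3    4   12   15
L[i]    1    2    1    3    2    3    4    2    1    2    3    4    5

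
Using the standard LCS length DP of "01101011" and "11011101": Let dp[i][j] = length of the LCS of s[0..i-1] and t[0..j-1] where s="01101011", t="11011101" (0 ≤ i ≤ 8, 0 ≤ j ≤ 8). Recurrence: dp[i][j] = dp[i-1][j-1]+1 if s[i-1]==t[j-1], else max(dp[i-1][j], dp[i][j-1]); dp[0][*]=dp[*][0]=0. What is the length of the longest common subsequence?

6

   ''  1  1  0  1  1  1  0  1
''  0  0  0  0  0  0  0  0  0
 0  0  0  0  1  1  1  1  1  1
 1  0  1  1  1  2  2  2  2  2
 1  0  1  2  2  2  3  3  3  3
 0  0  1  2  3  3  3  3  4  4
 1  0  1  2  3  4  4  4  4  5
 0  0  1  2  3  4  4  4  5  5
 1  0  1  2  3  4  5  5  5  6
 1  0  1  2  3  4  5  6  6  6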